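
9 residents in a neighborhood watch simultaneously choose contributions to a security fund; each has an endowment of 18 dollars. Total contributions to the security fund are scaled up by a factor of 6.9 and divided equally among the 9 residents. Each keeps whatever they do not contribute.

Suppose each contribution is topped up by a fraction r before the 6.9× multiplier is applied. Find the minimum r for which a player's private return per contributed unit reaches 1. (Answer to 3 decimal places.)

0.304

With matching at rate r, one contributed unit becomes (1 + r) in the security fund and returns 6.9 × (1 + r) / 9 to the contributor.
Setting this equal to 1: 1 + r = 9/6.9 = 1.3043.
So the minimum matching rate is r = 1.3043 − 1 = 0.304.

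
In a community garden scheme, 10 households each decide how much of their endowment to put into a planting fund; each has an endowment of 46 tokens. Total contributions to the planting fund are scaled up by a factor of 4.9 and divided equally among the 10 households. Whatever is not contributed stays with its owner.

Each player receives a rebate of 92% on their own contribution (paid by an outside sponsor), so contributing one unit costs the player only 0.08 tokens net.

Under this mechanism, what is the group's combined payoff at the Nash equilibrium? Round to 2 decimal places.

With the mechanism, a contributed unit returns (4.9/10) / 0.08 = 6.1250 per unit of net cost to the contributor — now above 1 — so contributing fully is weakly dominant for every player.
At the Nash equilibrium everyone contributes 46. Group total payoff = 10 × (46 × 0.92 + 4.9 × 46) = 2677.20.

2677.20 tokens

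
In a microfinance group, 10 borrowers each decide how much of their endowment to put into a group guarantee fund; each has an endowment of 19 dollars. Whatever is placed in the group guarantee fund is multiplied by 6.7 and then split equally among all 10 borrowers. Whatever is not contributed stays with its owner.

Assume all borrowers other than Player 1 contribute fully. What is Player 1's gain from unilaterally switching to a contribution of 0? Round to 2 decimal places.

Switching from a contribution of 19 to 0 lets Player 1 keep an extra 19 dollars, but lowers the group guarantee fund by 19, which costs Player 1 their own share of that drop: 6.7/10 × 19 = 12.73.
Net gain = 19 − 12.73 = 6.27. The private return per contributed unit (0.6700) is below 1, so free-riding is indeed the best response regardless of what the others do.

6.27 dollars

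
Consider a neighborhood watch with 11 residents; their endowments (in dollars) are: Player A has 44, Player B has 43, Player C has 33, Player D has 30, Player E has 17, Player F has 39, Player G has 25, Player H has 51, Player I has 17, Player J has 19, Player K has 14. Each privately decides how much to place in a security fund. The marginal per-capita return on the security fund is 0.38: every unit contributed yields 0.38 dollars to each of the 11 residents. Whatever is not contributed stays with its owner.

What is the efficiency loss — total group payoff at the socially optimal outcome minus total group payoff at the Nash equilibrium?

The private return per contributed unit is 0.38 < 1 for everyone, so the Nash equilibrium is zero contribution and the group total is Σ E_j = 44 + 43 + 33 + 30 + 17 + 39 + 25 + 51 + 17 + 19 + 14 = 332.
Each contributed unit returns 4.180 to the group, so the social optimum is full contribution by everyone: group total = 4.180 × 332 = 1387.76.
Efficiency loss = (4.180 − 1) × 332 = 1055.76.

1055.76 dollars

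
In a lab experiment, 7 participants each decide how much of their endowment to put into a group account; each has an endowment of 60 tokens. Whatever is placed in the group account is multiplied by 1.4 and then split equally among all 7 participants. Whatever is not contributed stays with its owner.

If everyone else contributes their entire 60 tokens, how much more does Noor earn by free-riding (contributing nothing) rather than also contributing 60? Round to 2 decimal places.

Switching from a contribution of 60 to 0 lets Noor keep an extra 60 tokens, but lowers the group account by 60, which costs Noor their own share of that drop: 1.4/7 × 60 = 12.00.
Net gain = 60 − 12.00 = 48.00. The private return per contributed unit (0.2000) is below 1, so free-riding is indeed the best response regardless of what the others do.

48.00 tokens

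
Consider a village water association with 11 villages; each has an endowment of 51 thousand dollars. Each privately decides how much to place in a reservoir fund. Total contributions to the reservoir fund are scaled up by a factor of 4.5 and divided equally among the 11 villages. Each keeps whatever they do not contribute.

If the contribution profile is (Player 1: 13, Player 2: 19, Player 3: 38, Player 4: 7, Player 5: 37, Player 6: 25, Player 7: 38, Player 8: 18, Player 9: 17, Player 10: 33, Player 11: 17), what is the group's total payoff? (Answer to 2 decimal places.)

Total contributed: 13 + 19 + 38 + 7 + 37 + 25 + 38 + 18 + 17 + 33 + 17 = 262; total kept: 11 × 51 − 262 = 299.
The reservoir fund pays out 4.5 × 262 = 1179.00 in aggregate.
Group total = 299 + 1179.00 = 1478.00.

1478.00 thousand dollars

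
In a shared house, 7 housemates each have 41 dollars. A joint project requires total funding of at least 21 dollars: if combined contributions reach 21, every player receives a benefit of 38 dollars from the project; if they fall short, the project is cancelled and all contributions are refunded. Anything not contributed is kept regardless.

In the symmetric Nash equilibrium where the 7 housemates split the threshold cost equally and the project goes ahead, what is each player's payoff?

Equal share of the threshold: 21/7 = 3.
At this profile no one gains by cutting their contribution: any cut drops the total below 21, the project is cancelled, contributions are refunded, and the deviator ends with 41, which is less than 41 − 3 + 38 = 76. Contributing more than 3 just wastes the excess. So contributing exactly 3 is a best response.
Each player's payoff: 41 − 3 + 38 = 76.

76 dollars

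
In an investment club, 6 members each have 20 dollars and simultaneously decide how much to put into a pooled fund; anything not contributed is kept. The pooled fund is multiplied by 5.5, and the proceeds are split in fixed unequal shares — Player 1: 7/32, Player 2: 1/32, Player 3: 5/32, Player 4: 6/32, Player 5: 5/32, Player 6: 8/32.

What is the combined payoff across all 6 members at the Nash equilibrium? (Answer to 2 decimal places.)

Player j's private return per contributed unit is 5.5 × (j's share). Contributing is weakly dominant for j when that share is at least 1/5.5 = 0.1818, and contributing 0 is dominant otherwise.
Player 1, Player 4 and Player 6 clear that bar, contributing 20 each; the remaining 3 contribute 0. Total contributed: 60.
The pooled fund pays out 5.5 × 60 = 330.00 in total (split across the unequal shares, but the aggregate is all that matters for the group sum).
The 3 free-riders keep 20 each, adding 60. Group total = 60 + 330.00 = 390.00.

390.00 dollars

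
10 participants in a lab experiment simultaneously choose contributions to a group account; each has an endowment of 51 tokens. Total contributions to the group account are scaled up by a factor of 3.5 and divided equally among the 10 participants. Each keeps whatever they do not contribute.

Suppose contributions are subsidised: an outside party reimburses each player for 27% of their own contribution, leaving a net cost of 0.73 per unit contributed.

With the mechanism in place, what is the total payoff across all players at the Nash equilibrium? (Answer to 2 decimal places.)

510.00 tokens

With the mechanism, a contributed unit returns (3.5/10) / 0.73 = 0.4795 per unit of net cost — still below 1 — so contributing 0 remains dominant for every player.
At the Nash equilibrium no one contributes; group total payoff = 10 × 51 = 510.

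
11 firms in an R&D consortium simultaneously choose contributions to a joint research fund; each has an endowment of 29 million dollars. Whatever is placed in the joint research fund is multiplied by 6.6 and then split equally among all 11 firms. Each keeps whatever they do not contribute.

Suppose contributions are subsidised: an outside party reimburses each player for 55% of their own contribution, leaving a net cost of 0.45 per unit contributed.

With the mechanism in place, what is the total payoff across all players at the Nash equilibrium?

2280.85 million dollars

The effective private return per unit is now (6.6/11) / 0.45 = 1.3333 > 1, so every player's dominant strategy flips to full contribution.
So the Nash equilibrium is full contribution by all 11; the group earns 11 × (29 × 0.55 + 6.6 × 29) = 2280.85.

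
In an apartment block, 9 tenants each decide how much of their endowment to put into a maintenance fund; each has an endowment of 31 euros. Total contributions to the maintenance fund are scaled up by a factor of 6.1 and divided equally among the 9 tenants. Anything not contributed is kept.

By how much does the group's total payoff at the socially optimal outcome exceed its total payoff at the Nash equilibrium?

Each contributed unit returns 6.1/9 = 0.6778 to its contributor — below 1 — so contributing 0 is dominant for every player. At the Nash equilibrium everyone keeps their 31, and the group total is 9 × 31 = 279.
Each contributed unit returns 6.100 to the group as a whole (0.6778 to each of 9 players), which exceeds 1, so the social optimum is full contribution: group total = 6.100 × 279 = 1701.90.
Efficiency loss = 1701.90 − 279 = 1422.90.

1422.90 euros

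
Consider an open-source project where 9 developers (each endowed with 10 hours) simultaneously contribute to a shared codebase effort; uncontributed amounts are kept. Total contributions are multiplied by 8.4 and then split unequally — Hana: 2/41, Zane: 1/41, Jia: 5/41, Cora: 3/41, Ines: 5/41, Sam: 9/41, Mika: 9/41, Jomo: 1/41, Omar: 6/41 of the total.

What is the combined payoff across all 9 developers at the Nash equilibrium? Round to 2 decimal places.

460.00 hours

For player j, contributing a unit is worthwhile iff 8.4 × (j's share) ≥ 1, i.e. iff j's share is at least 0.1190.
Jia, Ines, Sam, Mika and Omar are above the threshold, contributing 10 each; the remaining 4 contribute 0. Total contributed: 50.
The shared codebase effort pays out 8.4 × 50 = 420.00 in total (split across the unequal shares, but the aggregate is all that matters for the group sum).
The 4 free-riders keep 10 each, adding 40. Group total = 40 + 420.00 = 460.00.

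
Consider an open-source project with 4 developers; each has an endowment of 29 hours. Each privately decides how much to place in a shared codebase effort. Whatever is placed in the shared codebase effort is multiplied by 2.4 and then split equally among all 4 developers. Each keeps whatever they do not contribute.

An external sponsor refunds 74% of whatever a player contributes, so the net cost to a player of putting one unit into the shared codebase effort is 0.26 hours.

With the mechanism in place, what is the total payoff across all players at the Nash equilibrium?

364.24 hours

Under the mechanism each unit contributed yields (2.4/4) / 0.26 = 2.3077 back to its contributor per unit of net cost, which exceeds 1, making full contribution the dominant choice for everyone.
At the Nash equilibrium everyone contributes 29. Group total payoff = 4 × (29 × 0.74 + 2.4 × 29) = 364.24.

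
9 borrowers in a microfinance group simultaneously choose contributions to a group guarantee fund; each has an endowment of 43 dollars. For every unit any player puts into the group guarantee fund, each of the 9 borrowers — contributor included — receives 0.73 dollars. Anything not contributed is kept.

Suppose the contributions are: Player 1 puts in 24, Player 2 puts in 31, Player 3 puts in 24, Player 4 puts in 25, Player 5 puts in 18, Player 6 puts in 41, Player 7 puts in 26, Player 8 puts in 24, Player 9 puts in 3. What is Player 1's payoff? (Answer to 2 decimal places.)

176.68 dollars

Total contributed: 24 + 31 + 24 + 25 + 18 + 41 + 26 + 24 + 3 = 216.
Each receives 0.73 × 216 = 157.68 from the group guarantee fund.
Player 1 keeps 43 − 24 = 19, so Player 1's payoff is 19 + 157.68 = 176.68.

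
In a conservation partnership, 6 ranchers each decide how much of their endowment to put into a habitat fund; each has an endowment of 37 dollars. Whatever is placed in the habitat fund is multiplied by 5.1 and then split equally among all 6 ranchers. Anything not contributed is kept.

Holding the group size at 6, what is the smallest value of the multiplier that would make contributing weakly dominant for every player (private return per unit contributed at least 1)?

6

A contributed unit returns (multiplier)/6 to its contributor.
This reaches 1 exactly when the multiplier is 6.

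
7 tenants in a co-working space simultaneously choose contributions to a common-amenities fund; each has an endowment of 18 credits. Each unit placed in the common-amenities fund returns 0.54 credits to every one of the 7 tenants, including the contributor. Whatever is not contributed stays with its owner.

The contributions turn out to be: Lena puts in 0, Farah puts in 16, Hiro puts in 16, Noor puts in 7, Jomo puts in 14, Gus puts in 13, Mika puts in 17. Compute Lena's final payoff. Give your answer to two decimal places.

Total contributed: 0 + 16 + 16 + 7 + 14 + 13 + 17 = 83.
Each receives 0.54 × 83 = 44.82 from the common-amenities fund.
Lena keeps 18 − 0 = 18, so Lena's payoff is 18 + 44.82 = 62.82.

62.82 credits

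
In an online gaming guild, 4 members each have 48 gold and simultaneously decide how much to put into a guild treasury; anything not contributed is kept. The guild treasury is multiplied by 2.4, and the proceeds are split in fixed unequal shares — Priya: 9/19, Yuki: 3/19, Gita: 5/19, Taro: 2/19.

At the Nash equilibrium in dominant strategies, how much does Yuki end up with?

66.19 gold

Player j's private return per contributed unit is 2.4 × (j's share). Contributing is weakly dominant for j when that share is at least 1/2.4 = 0.4167, and contributing 0 is dominant otherwise.
Priya alone (share 9/19) is above the threshold, contributing 48; the remaining 3 contribute 0. Total contributed: 48.
Yuki keeps 48 and receives 2.4 × 48 × 3/19 = 18.19 from the guild treasury, for a payoff of 66.19.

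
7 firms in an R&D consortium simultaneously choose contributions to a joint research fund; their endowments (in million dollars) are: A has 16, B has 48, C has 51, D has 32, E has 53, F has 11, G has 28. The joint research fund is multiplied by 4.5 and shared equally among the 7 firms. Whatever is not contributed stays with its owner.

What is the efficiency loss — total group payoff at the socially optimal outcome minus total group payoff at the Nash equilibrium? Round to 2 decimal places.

The private return per contributed unit is 4.5/7 = 0.6429 < 1 for every player regardless of endowment, so the Nash equilibrium is zero contribution and the group total is Σ E_j = 16 + 48 + 51 + 32 + 53 + 11 + 28 = 239.
Each contributed unit returns 4.500 to the group, so the social optimum is full contribution by everyone: group total = 4.500 × 239 = 1075.50.
Efficiency loss = (4.500 − 1) × 239 = 836.50.

836.50 million dollars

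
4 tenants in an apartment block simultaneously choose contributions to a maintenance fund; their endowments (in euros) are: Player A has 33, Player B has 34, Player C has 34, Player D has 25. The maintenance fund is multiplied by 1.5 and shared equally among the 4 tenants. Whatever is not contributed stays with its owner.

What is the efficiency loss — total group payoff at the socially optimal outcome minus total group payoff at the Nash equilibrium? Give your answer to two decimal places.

63.00 euros

The private return per contributed unit is 1.5/4 = 0.3750 < 1 for every player regardless of endowment, so the Nash equilibrium is zero contribution and the group total is Σ E_j = 33 + 34 + 34 + 25 = 126.
Each contributed unit returns 1.500 to the group, so the social optimum is full contribution by everyone: group total = 1.500 × 126 = 189.00.
Efficiency loss = (1.500 − 1) × 126 = 63.00.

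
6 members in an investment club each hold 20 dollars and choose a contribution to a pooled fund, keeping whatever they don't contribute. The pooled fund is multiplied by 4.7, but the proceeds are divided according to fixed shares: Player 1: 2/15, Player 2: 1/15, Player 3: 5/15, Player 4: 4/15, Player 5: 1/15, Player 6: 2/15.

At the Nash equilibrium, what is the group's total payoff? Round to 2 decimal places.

Each unit j contributes comes back to j as 4.7 × (j's share), so j prefers to contribute only if that share exceeds 1/4.7 = 0.2128; otherwise keeping the unit dominates.
The shares above 0.2128 belong to Player 3 and Player 4, contributing 20 each; the remaining 4 contribute 0. Total contributed: 40.
The pooled fund pays out 4.7 × 40 = 188.00 in total (split across the unequal shares, but the aggregate is all that matters for the group sum).
The 4 free-riders keep 20 each, adding 80. Group total = 80 + 188.00 = 268.00.

268.00 dollars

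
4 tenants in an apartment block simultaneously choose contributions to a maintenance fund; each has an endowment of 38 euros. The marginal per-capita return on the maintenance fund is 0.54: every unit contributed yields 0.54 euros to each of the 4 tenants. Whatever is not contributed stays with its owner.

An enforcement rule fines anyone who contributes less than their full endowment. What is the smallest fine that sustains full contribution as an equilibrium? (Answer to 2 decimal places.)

Given the others contribute fully, the best deviation is to contribute 0 (any partial contribution still incurs the fine and gives up units whose private return 0.54 is below 1).
Deviating from 38 to 0 saves 38 euros but forfeits the deviator's share of the drop in the maintenance fund: 0.54 × 38 = 20.52.
So the deviation gain is 38 − 20.52 = 17.48, and the fine must be at least 17.48 euros to wipe it out.

17.48 euros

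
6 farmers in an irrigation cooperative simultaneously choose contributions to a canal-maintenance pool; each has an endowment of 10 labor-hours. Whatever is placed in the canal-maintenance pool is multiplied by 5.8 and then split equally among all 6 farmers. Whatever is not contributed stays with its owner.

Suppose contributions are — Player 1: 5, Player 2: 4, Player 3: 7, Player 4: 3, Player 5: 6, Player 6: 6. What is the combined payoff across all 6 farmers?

208.80 labor-hours

Total contributed: 5 + 4 + 7 + 3 + 6 + 6 = 31; total kept: 6 × 10 − 31 = 29.
The canal-maintenance pool pays out 5.8 × 31 = 179.80 in aggregate.
Group total = 29 + 179.80 = 208.80.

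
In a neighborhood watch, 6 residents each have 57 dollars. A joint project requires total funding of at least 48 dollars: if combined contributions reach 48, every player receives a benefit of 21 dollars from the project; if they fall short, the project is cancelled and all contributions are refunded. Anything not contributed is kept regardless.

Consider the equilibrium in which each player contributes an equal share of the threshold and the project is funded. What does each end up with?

Equal share of the threshold: 48/6 = 8.
At this profile no one gains by cutting their contribution: any cut drops the total below 48, the project is cancelled, contributions are refunded, and the deviator ends with 57, which is less than 57 − 8 + 21 = 70. Contributing more than 8 just wastes the excess. So contributing exactly 8 is a best response.
Each player's payoff: 57 − 8 + 21 = 70.

70 dollars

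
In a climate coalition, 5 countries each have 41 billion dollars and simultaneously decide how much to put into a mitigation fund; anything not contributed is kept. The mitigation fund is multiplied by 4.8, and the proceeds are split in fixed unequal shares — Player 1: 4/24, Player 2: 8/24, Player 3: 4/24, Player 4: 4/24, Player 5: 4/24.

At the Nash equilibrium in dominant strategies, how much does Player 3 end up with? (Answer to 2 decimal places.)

Player j's private return per contributed unit is 4.8 × (j's share). Contributing is weakly dominant for j when that share is at least 1/4.8 = 0.2083, and contributing 0 is dominant otherwise.
Player 2 alone (share 8/24) is above the threshold, contributing 41; the remaining 4 contribute 0. Total contributed: 41.
Player 3 keeps 41 and receives 4.8 × 41 × 4/24 = 32.80 from the mitigation fund, for a payoff of 73.80.

73.80 billion dollars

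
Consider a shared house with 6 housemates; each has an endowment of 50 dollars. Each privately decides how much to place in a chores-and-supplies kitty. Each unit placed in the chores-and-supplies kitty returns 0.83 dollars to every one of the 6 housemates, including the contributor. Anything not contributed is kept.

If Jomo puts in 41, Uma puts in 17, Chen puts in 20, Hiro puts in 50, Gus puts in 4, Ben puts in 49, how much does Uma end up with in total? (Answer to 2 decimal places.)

Total contributed: 41 + 17 + 20 + 50 + 4 + 49 = 181.
Each receives 0.83 × 181 = 150.23 from the chores-and-supplies kitty.
Uma keeps 50 − 17 = 33, so Uma's payoff is 33 + 150.23 = 183.23.

183.23 dollars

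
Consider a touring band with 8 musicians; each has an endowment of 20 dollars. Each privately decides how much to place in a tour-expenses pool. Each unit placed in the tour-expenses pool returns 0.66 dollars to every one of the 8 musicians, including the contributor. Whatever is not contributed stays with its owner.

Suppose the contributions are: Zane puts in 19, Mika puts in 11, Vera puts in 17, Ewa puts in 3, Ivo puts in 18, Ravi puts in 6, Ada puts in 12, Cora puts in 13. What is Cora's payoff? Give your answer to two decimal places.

72.34 dollars

Total contributed: 19 + 11 + 17 + 3 + 18 + 6 + 12 + 13 = 99.
Each receives 0.66 × 99 = 65.34 from the tour-expenses pool.
Cora keeps 20 − 13 = 7, so Cora's payoff is 7 + 65.34 = 72.34.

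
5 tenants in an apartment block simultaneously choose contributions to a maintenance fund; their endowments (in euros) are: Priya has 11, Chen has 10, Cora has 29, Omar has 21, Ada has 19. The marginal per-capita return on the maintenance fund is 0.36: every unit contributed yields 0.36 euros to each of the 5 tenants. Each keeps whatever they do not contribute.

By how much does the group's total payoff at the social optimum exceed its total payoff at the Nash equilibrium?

72.00 euros

The private return per contributed unit is 0.36 < 1 for everyone, so the Nash equilibrium is zero contribution and the group total is Σ E_j = 11 + 10 + 29 + 21 + 19 = 90.
Each contributed unit returns 1.800 to the group, so the social optimum is full contribution by everyone: group total = 1.800 × 90 = 162.00.
Efficiency loss = (1.800 − 1) × 90 = 72.00.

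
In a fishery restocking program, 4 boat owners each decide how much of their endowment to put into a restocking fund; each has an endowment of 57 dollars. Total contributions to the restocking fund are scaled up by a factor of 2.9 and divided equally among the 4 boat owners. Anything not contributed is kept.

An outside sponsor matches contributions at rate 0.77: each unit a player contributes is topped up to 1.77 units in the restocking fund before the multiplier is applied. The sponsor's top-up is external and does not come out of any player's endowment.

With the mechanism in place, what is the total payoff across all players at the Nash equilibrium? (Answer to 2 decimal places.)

Under the mechanism each unit contributed yields 2.9 × 1.77 / 4 = 1.2833 back to its contributor per unit of net cost, which exceeds 1, making full contribution the dominant choice for everyone.
So the Nash equilibrium is full contribution by all 4; the group earns 2.9 × 1.77 × 228 = 1170.32.

1170.32 dollars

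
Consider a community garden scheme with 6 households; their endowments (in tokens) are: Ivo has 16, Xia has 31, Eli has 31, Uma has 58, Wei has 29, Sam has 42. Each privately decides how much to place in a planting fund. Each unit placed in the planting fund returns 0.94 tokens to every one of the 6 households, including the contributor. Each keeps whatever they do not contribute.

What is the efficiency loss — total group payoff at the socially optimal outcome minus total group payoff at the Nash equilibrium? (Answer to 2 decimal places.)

960.48 tokens

The private return per contributed unit is 0.94 < 1 for everyone, so the Nash equilibrium is zero contribution and the group total is Σ E_j = 16 + 31 + 31 + 58 + 29 + 42 = 207.
Each contributed unit returns 5.640 to the group, so the social optimum is full contribution by everyone: group total = 5.640 × 207 = 1167.48.
Efficiency loss = (5.640 − 1) × 207 = 960.48.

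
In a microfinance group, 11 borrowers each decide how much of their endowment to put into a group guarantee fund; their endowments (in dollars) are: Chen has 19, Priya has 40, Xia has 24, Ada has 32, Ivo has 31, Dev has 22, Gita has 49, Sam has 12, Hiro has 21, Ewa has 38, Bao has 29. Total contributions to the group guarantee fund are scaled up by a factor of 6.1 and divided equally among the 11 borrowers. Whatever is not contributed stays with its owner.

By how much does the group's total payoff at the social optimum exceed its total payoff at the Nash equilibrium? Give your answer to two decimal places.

1616.70 dollars

The private return per contributed unit is 6.1/11 = 0.5545 < 1 for every player regardless of endowment, so the Nash equilibrium is zero contribution and the group total is Σ E_j = 19 + 40 + 24 + 32 + 31 + 22 + 49 + 12 + 21 + 38 + 29 = 317.
Each contributed unit returns 6.100 to the group, so the social optimum is full contribution by everyone: group total = 6.100 × 317 = 1933.70.
Efficiency loss = (6.100 − 1) × 317 = 1616.70.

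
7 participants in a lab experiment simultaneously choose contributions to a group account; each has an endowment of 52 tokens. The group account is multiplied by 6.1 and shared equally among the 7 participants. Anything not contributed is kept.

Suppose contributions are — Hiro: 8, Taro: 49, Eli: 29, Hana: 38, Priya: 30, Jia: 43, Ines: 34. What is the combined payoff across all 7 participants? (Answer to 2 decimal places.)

Total contributed: 8 + 49 + 29 + 38 + 30 + 43 + 34 = 231; total kept: 7 × 52 − 231 = 133.
The group account pays out 6.1 × 231 = 1409.10 in aggregate.
Group total = 133 + 1409.10 = 1542.10.

1542.10 tokens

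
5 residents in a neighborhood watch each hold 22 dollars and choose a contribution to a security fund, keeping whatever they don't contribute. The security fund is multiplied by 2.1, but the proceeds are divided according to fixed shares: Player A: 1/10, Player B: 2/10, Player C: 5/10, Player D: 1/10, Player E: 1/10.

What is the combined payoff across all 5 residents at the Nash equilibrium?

134.20 dollars

A player with share s gets back 2.1·s per unit contributed, so full contribution is dominant for anyone with s > 1/2.1 = 0.4762 and zero contribution is dominant for anyone below.
The only share above 0.4762 is Player C's 5/10, contributing 22; the remaining 4 contribute 0. Total contributed: 22.
The security fund pays out 2.1 × 22 = 46.20 in total (split across the unequal shares, but the aggregate is all that matters for the group sum).
The 4 free-riders keep 22 each, adding 88. Group total = 88 + 46.20 = 134.20.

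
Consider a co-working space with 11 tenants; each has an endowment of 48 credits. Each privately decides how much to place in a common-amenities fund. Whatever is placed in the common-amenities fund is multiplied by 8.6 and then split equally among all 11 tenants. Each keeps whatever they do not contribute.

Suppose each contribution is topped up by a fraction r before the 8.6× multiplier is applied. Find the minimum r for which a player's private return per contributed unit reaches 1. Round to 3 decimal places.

With matching at rate r, one contributed unit becomes (1 + r) in the common-amenities fund and returns 8.6 × (1 + r) / 11 to the contributor.
Setting this equal to 1: 1 + r = 11/8.6 = 1.2791.
So the minimum matching rate is r = 1.2791 − 1 = 0.279.

0.279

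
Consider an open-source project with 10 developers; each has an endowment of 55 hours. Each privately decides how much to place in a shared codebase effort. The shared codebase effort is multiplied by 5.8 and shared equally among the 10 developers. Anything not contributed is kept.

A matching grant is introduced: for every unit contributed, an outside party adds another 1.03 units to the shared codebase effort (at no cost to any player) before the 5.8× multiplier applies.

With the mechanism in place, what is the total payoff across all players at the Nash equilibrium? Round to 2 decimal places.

Under the mechanism each unit contributed yields 5.8 × 2.03 / 10 = 1.1774 back to its contributor per unit of net cost, which exceeds 1, making full contribution the dominant choice for everyone.
At the Nash equilibrium everyone contributes 55. Group total payoff = 5.8 × 2.03 × 550 = 6475.70.

6475.70 hours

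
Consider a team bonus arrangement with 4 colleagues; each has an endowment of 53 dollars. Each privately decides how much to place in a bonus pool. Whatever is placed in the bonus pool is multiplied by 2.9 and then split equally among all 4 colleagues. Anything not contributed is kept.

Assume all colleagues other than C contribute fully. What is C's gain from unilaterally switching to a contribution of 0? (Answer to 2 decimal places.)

Switching from a contribution of 53 to 0 lets C keep an extra 53 dollars, but lowers the bonus pool by 53, which costs C their own share of that drop: 2.9/4 × 53 = 38.42.
Net gain = 53 − 38.42 = 14.58. The private return per contributed unit (0.7250) is below 1, so free-riding is indeed the best response regardless of what the others do.

14.58 dollars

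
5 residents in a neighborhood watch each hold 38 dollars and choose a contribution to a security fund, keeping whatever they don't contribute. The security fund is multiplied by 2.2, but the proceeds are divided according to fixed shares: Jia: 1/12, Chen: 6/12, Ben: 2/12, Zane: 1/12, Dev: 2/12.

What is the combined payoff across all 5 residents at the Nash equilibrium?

235.60 dollars

Each unit j contributes comes back to j as 2.2 × (j's share), so j prefers to contribute only if that share exceeds 1/2.2 = 0.4545; otherwise keeping the unit dominates.
Chen alone (share 6/12) is above the threshold, contributing 38; the remaining 4 contribute 0. Total contributed: 38.
The security fund pays out 2.2 × 38 = 83.60 in total (split across the unequal shares, but the aggregate is all that matters for the group sum).
The 4 free-riders keep 38 each, adding 152. Group total = 152 + 83.60 = 235.60.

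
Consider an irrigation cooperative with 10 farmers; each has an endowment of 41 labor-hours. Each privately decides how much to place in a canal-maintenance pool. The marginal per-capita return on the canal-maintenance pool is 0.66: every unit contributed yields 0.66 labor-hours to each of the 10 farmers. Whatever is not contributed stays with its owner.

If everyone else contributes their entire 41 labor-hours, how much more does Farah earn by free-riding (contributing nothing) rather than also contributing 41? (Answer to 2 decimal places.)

Switching from a contribution of 41 to 0 lets Farah keep an extra 41 labor-hours, but lowers the canal-maintenance pool by 41, which costs Farah their own share of that drop: 0.66 × 41 = 27.06.
Net gain = 41 − 27.06 = 13.94. The private return per contributed unit (0.66) is below 1, so free-riding is indeed the best response regardless of what the others do.

13.94 labor-hours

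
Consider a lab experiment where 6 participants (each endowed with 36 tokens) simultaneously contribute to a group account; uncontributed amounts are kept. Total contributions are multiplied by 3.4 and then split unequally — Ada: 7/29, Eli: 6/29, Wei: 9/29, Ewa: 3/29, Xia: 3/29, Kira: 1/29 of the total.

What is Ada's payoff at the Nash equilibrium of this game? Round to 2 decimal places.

A player with share s gets back 3.4·s per unit contributed, so full contribution is dominant for anyone with s > 1/3.4 = 0.2941 and zero contribution is dominant for anyone below.
The only share above 0.2941 is Wei's 9/29, contributing 36; the remaining 5 contribute 0. Total contributed: 36.
Ada keeps 36 and receives 3.4 × 36 × 7/29 = 29.54 from the group account, for a payoff of 65.54.

65.54 tokens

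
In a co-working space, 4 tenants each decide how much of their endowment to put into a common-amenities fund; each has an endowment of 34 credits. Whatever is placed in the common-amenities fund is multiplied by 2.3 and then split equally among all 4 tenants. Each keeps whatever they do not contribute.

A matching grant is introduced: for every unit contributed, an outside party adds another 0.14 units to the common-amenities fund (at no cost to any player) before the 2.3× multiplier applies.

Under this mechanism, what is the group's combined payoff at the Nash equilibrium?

136.00 credits

Even with the mechanism, each unit contributed returns only 2.3 × 1.14 / 4 = 0.6555 per unit of net cost, so contributing nothing is still dominant.
Everyone keeps their endowment and the group total is 4 × 34 = 136.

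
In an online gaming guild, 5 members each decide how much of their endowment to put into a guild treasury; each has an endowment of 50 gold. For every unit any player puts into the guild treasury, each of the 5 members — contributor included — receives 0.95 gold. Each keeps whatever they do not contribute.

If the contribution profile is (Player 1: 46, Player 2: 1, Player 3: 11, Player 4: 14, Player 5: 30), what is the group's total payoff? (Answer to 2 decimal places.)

632.50 gold

Total contributed: 46 + 1 + 11 + 14 + 30 = 102; total kept: 5 × 50 − 102 = 148.
The guild treasury pays out 0.95 × 5 × 102 = 484.50 in aggregate.
Group total = 148 + 484.50 = 632.50.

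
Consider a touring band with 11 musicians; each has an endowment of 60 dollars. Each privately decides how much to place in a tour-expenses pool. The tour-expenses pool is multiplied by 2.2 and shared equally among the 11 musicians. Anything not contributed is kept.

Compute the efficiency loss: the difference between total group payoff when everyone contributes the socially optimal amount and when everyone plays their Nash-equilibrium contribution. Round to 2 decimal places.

792.00 dollars

Each contributed unit returns 2.2/11 = 0.2000 to its contributor — below 1 — so contributing 0 is dominant for every player. At the Nash equilibrium everyone keeps their 60, and the group total is 11 × 60 = 660.
Each contributed unit returns 2.200 to the group as a whole (0.2000 to each of 11 players), which exceeds 1, so the social optimum is full contribution: group total = 2.200 × 660 = 1452.00.
Efficiency loss = 1452.00 − 660 = 792.00.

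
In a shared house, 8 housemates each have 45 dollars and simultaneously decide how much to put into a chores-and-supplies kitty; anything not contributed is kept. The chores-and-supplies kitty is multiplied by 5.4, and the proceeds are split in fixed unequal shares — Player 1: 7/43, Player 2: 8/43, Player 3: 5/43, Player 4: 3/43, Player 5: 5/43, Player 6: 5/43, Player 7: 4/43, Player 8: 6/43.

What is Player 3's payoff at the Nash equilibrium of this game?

Player j's private return per contributed unit is 5.4 × (j's share). Contributing is weakly dominant for j when that share is at least 1/5.4 = 0.1852, and contributing 0 is dominant otherwise.
Only Player 2 (8/43) clears that bar, contributing 45; the remaining 7 contribute 0. Total contributed: 45.
Player 3 keeps 45 and receives 5.4 × 45 × 5/43 = 28.26 from the chores-and-supplies kitty, for a payoff of 73.26.

73.26 dollars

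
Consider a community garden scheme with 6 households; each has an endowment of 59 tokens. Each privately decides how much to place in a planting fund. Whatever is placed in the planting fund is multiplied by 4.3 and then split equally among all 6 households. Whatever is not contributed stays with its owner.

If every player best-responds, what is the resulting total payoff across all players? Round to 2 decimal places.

Each contributed unit returns 4.3/6 = 0.7167 to its contributor — below 1 — so contributing 0 is dominant for every player. At the Nash equilibrium everyone keeps their 59, and the group total is 6 × 59 = 354.

354.00 tokens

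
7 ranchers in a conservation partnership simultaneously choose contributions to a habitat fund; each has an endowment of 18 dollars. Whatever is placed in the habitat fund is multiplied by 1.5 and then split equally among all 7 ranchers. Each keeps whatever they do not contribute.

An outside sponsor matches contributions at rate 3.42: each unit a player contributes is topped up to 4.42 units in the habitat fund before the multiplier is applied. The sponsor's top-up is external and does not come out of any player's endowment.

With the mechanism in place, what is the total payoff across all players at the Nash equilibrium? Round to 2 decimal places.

126.00 dollars

With the mechanism, a contributed unit returns 1.5 × 4.42 / 7 = 0.9471 per unit of net cost — still below 1 — so contributing 0 remains dominant for every player.
At the Nash equilibrium no one contributes; group total payoff = 7 × 18 = 126.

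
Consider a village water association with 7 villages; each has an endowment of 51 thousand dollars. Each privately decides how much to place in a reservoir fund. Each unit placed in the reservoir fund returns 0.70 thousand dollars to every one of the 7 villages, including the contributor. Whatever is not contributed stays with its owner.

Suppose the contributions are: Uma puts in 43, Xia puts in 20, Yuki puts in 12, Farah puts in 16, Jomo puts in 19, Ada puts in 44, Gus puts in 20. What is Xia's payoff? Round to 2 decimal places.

Total contributed: 43 + 20 + 12 + 16 + 19 + 44 + 20 = 174.
Each receives 0.70 × 174 = 121.80 from the reservoir fund.
Xia keeps 51 − 20 = 31, so Xia's payoff is 31 + 121.80 = 152.80.

152.80 thousand dollars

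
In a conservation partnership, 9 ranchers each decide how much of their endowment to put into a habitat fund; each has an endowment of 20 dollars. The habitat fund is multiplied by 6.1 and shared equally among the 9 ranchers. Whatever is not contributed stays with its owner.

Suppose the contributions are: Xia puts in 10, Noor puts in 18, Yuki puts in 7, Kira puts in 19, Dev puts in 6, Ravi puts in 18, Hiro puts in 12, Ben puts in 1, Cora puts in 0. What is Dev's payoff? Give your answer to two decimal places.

Total contributed: 10 + 18 + 7 + 19 + 6 + 18 + 12 + 1 + 0 = 91.
Each receives 6.1 × 91 / 9 = 61.68 from the habitat fund.
Dev keeps 20 − 6 = 14, so Dev's payoff is 14 + 61.68 = 75.68.

75.68 dollars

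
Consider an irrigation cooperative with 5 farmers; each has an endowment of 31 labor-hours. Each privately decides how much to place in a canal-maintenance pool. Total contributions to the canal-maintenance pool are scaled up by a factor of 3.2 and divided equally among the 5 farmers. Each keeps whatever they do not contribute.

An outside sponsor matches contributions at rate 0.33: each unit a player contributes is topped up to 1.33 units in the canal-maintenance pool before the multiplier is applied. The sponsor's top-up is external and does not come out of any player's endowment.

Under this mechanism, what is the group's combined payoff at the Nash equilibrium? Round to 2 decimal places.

Even with the mechanism, each unit contributed returns only 3.2 × 1.33 / 5 = 0.8512 per unit of net cost, so contributing nothing is still dominant.
Everyone keeps their endowment and the group total is 5 × 31 = 155.

155.00 labor-hours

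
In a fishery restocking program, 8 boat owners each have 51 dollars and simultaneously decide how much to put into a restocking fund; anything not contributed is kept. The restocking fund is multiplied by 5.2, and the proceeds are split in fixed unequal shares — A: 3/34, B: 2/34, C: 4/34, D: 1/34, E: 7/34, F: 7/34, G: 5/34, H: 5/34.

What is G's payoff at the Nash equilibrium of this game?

Each unit j contributes comes back to j as 5.2 × (j's share), so j prefers to contribute only if that share exceeds 1/5.2 = 0.1923; otherwise keeping the unit dominates.
E and F clear that bar, contributing 51 each; the remaining 6 contribute 0. Total contributed: 102.
G keeps 51 and receives 5.2 × 102 × 5/34 = 78.00 from the restocking fund, for a payoff of 129.00.

129.00 dollars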